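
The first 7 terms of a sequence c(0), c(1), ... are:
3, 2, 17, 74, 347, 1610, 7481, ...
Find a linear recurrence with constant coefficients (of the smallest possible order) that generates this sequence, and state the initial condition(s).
Look for the lowest-order linear relation among consecutive terms.
Observation: c(n) - 4·c(n-1) - (3)·c(n-2) = 0 holds for the shown terms, and no order-1 relation c(n) = α·c(n-1) + β fits.
Check at n=3: 4·17 + (3)·2 = 74. ✓

c(n) = 4c(n-1) + 3c(n-2), c(0) = 3, c(1) = 2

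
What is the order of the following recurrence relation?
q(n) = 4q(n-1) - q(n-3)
The order is the largest lag k for which q(n-k) appears. Here the deepest term is q(n-3), so the order is 3.

Order 3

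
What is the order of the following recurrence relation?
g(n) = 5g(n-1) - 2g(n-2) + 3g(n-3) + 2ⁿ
The order is the largest lag k for which g(n-k) appears. Here the deepest term is g(n-3) (the 2ⁿ term is non-homogeneous and does not affect the order), so the order is 3.

Order 3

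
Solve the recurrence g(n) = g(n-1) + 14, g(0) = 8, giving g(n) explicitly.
Recurrence: g(n) = g(n-1) + 14, initial: g(0) = 8.
Each step adds 14, so g(n) = g(0) + 14n = 14n + 8.

g(n) = 14n + 8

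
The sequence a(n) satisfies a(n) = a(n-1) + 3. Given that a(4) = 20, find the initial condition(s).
a(4) = a(0) + 4·3, so a(0) = 20 - 12 = 8.

a(0) = 8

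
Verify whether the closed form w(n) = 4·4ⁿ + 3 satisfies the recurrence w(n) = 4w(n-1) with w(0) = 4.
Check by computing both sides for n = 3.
From the recurrence with w(0) = 4:
  w(0) = 4, w(1) = 16, w(2) = 64, w(3) = 256
  so the recurrence gives w(3) = 256.
From the proposed closed form w(n) = 4·4ⁿ + 3:
  w(3) = 259.
The recurrence gives 256 but the closed form gives 259, so the closed form does not satisfy the recurrence.

No, the closed form is incorrect.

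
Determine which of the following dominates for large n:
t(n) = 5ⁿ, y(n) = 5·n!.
Comparing growth rates:
Growth-rate hierarchy: log n ≺ any polynomial ≺ any exponential cⁿ (c>1) ≺ n! ≺ nⁿ.
factorial dominates exponential base 5 asymptotically.

y(n) grows faster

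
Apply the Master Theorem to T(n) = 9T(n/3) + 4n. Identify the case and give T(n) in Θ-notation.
Master Theorem template: T(n) = a·T(n/b) + f(n).
Here: a=9, b=3, f(n)=4n
Compute log_b(a) = log_3(9) = 2.
f(n) = 4n = O(n^(2-ε)) with ε = 1. Case 1: T(n) = Θ(n^log_b(a)) = Θ(n^2).

Case 1: T(n) = Θ(n^2)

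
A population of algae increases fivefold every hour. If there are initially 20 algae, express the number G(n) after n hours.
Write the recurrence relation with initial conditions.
Each hour multiplies the count by 5, so the count after n hours depends only on the count after n-1 hours: G(n) = 5 × G(n-1). The starting count gives G(0) = 20.
Unrolling n times gives the closed form G(n) = 20 × 5ⁿ.

G(n) = 5 × G(n-1), G(0) = 20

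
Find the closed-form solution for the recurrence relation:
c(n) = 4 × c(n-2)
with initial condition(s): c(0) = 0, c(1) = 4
Recurrence: c(n) = 4 × c(n-2), initial: c(0) = 0, c(1) = 4.
Characteristic equation: r² - 4 = 0, which factors as (r - 2)(r + 2) = 0, so r = 2, -2. General solution c(n) = A·2ⁿ + B·(-2)ⁿ. From c(0) = 0: A + B = 0. From c(1) = 4: 2A - 2B = 4. Solving gives A = 1, B = -1.

c(n) = 2ⁿ - (-2)ⁿ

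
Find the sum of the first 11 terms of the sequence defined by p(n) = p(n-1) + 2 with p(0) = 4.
Computing the sequence terms: 4, 6, 8, 10, 12, 14, 16, 18, 20, 22, 24
Adding these values together:

154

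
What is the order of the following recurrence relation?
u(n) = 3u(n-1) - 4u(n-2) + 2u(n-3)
The order is the largest lag k for which u(n-k) appears. Here the deepest term is u(n-3), so the order is 3.

Order 3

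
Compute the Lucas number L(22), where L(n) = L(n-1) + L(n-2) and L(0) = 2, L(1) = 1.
Computing the sequence terms:
2, 1, 3, 4, 7, 11, 18, 29, 47, 76, 123, 199, 322, 521, 843, 1364, 2207, 3571, 5778, 9349, 15127, 24476, 39603

39603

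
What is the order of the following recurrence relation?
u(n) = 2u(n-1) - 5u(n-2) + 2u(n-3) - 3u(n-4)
The order is the largest lag k for which u(n-k) appears. Here the deepest term is u(n-4), so the order is 4.

Order 4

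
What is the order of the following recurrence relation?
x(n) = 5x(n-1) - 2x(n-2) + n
The order is the largest lag k for which x(n-k) appears. Here the deepest term is x(n-2) (the n term is non-homogeneous and does not affect the order), so the order is 2.

Order 2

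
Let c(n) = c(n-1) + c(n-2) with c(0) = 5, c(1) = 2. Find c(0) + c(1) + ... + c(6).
Computing the sequence terms: 5, 2, 7, 9, 16, 25, 41
Adding these values together:

105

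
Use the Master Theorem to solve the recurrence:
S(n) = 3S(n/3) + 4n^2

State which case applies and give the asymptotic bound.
Master Theorem template: S(n) = a·S(n/b) + f(n).
Here: a=3, b=3, f(n)=4n^2
Compute log_b(a) = log_3(3) = 1.
f(n) = 4n^2 = Ω(n^(1+ε)) with ε = 1, and the regularity condition holds (a·f(n/b) = (a/b^2)·f(n) with a/b^2 = 3^-1 < 1). Case 3: S(n) = Θ(f(n)) = Θ(n^2).

Case 3: S(n) = Θ(n^2)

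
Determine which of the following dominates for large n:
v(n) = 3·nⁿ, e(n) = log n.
Comparing growth rates:
Growth-rate hierarchy: log n ≺ any polynomial ≺ any exponential cⁿ (c>1) ≺ n! ≺ nⁿ.
super-exponential nⁿ dominates logarithmic asymptotically.

v(n) grows faster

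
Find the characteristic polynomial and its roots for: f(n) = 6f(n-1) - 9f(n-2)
Substitute f(n) = rⁿ and divide through by rⁿ⁻²: r² - 6r + 9 = 0
Factor: (r - 3)² = 0, so r = 3 (double root).
General solution: f(n) = (A + Bn)·3ⁿ

Characteristic: r² - 6r + 9 = 0, Roots: r = 3 (double root)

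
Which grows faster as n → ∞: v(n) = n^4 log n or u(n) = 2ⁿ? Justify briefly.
Comparing growth rates:
Growth-rate hierarchy: log n ≺ any polynomial ≺ any exponential cⁿ (c>1) ≺ n! ≺ nⁿ.
exponential base 2 dominates polynomial degree 4 (with log factor) asymptotically.

u(n) grows faster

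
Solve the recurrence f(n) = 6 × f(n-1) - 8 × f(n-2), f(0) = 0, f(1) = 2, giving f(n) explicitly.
Recurrence: f(n) = 6 × f(n-1) - 8 × f(n-2), initial: f(0) = 0, f(1) = 2.
Characteristic equation: r² - 6r + 8 = 0, which factors as (r - 4)(r - 2) = 0, so r = 4, 2. General solution f(n) = A·4ⁿ + B·2ⁿ. From f(0) = 0: A + B = 0. From f(1) = 2: 4A + 2B = 2. Solving gives A = 1, B = -1.

f(n) = 4ⁿ - 2ⁿ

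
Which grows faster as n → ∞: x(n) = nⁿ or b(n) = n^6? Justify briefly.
Comparing growth rates:
Growth-rate hierarchy: log n ≺ any polynomial ≺ any exponential cⁿ (c>1) ≺ n! ≺ nⁿ.
super-exponential nⁿ dominates polynomial degree 6 asymptotically.

x(n) grows faster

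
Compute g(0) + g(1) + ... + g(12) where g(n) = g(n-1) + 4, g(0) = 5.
Computing the sequence terms: 5, 9, 13, 17, 21, 25, 29, 33, 37, 41, 45, 49, 53
Adding these values together:

377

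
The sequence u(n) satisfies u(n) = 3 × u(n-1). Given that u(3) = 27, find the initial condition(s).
In general u(n) = 3ⁿ · u(0). At n = 3: u(0) = u(3) / 3^3 = 27 / 27 = 1.

u(0) = 1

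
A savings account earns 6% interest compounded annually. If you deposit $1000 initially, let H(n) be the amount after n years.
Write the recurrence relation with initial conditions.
Each year the balance grows by 6%, i.e. is multiplied by 1 + 6/100 = 1.06, so H(n) = 1.06 × H(n-1). The initial deposit gives H(0) = 1000.
Unrolling gives the closed form H(n) = 1000 × (1.06)ⁿ.

H(n) = 1.06 × H(n-1), H(0) = 1000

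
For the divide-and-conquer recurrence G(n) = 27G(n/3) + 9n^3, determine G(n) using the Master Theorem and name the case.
Master Theorem template: G(n) = a·G(n/b) + f(n).
Here: a=27, b=3, f(n)=9n^3
Compute log_b(a) = log_3(27) = 3.
f(n) = 9n^3 = Θ(n^3). Case 2: G(n) = Θ(n^3 log n).

Case 2: G(n) = Θ(n^3 log n)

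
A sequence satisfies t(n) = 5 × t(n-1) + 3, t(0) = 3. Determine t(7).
Computing step by step:
t(0) = 3
t(1) = 5 × 3 + 3 = 18
t(2) = 5 × 18 + 3 = 93
t(3) = 5 × 93 + 3 = 468
t(4) = 5 × 468 + 3 = 2343
t(5) = 5 × 2343 + 3 = 11718
t(6) = 5 × 11718 + 3 = 58593
t(7) = 5 × 58593 + 3 = 292968

292968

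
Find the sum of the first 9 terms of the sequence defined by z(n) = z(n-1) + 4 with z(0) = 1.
Computing the sequence terms: 1, 5, 9, 13, 17, 21, 25, 29, 33
Adding these values together:

153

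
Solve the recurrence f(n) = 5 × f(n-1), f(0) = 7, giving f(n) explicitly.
Recurrence: f(n) = 5 × f(n-1), initial: f(0) = 7.
Each term is 5 times the previous, so this is geometric with ratio 5. After n steps: f(n) = f(0)·5ⁿ = 7·5ⁿ.

f(n) = 7·5ⁿ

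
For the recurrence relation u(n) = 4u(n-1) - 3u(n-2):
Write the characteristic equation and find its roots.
Substitute u(n) = rⁿ and divide through by rⁿ⁻²: r² - 4r + 3 = 0
Factor: (r - 1)(r - 3) = 0, so r = 1, 3.
General solution: u(n) = A·1ⁿ + B·3ⁿ

Characteristic: r² - 4r + 3 = 0, Roots: r = 1, 3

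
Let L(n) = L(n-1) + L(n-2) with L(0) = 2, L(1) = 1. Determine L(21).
Computing the sequence terms:
2, 1, 3, 4, 7, 11, 18, 29, 47, 76, 123, 199, 322, 521, 843, 1364, 2207, 3571, 5778, 9349, 15127, 24476

24476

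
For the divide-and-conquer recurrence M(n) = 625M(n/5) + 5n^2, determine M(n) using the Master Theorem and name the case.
Master Theorem template: M(n) = a·M(n/b) + f(n).
Here: a=625, b=5, f(n)=5n^2
Compute log_b(a) = log_5(625) = 4.
f(n) = 5n^2 = O(n^(4-ε)) with ε = 2. Case 1: M(n) = Θ(n^log_b(a)) = Θ(n^4).

Case 1: M(n) = Θ(n^4)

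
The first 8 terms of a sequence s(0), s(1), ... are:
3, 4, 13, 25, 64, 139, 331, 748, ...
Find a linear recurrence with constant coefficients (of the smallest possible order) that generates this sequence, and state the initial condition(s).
Look for the lowest-order linear relation among consecutive terms.
Observation: s(n) - 1·s(n-1) - (3)·s(n-2) = 0 holds for the shown terms, and no order-1 relation s(n) = α·s(n-1) + β fits.
Check at n=3: 1·13 + (3)·4 = 25. ✓

s(n) = s(n-1) + 3s(n-2), s(0) = 3, s(1) = 4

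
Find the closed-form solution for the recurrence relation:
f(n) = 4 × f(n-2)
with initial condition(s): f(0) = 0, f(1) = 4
Recurrence: f(n) = 4 × f(n-2), initial: f(0) = 0, f(1) = 4.
Characteristic equation: r² - 4 = 0, which factors as (r - 2)(r + 2) = 0, so r = 2, -2. General solution f(n) = A·2ⁿ + B·(-2)ⁿ. From f(0) = 0: A + B = 0. From f(1) = 4: 2A - 2B = 4. Solving gives A = 1, B = -1.

f(n) = 2ⁿ - (-2)ⁿ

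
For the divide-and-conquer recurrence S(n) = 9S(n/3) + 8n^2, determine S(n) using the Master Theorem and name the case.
Master Theorem template: S(n) = a·S(n/b) + f(n).
Here: a=9, b=3, f(n)=8n^2
Compute log_b(a) = log_3(9) = 2.
f(n) = 8n^2 = Θ(n^2). Case 2: S(n) = Θ(n^2 log n).

Case 2: S(n) = Θ(n^2 log n)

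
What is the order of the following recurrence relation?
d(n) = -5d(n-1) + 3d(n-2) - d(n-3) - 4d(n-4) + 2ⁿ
The order is the largest lag k for which d(n-k) appears. Here the deepest term is d(n-4) (the 2ⁿ term is non-homogeneous and does not affect the order), so the order is 4.

Order 4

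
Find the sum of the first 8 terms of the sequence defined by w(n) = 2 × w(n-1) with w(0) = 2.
Computing the sequence terms: 2, 4, 8, 16, 32, 64, 128, 256
Adding these values together:

510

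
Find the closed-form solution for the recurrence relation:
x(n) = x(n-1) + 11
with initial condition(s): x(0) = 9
Recurrence: x(n) = x(n-1) + 11, initial: x(0) = 9.
Each step adds 11, so x(n) = x(0) + 11n = 11n + 9.

x(n) = 11n + 9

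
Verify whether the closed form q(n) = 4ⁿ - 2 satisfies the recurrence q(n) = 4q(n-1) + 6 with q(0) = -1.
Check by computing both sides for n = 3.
From the recurrence with q(0) = -1:
  q(0) = -1, q(1) = 2, q(2) = 14, q(3) = 62
  so the recurrence gives q(3) = 62.
From the proposed closed form q(n) = 4ⁿ - 2:
  q(3) = 62.
Both sides give 62 at n = 3, and the initial condition(s) match, so the closed form is consistent.

Yes, the closed form is correct.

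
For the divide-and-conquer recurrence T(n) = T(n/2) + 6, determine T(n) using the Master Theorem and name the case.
Master Theorem template: T(n) = a·T(n/b) + f(n).
Here: a=1, b=2, f(n)=6
Compute log_b(a) = log_2(1) = 0.
f(n) = 6 = Θ(1). Case 2: T(n) = Θ(log n).

Case 2: T(n) = Θ(log n)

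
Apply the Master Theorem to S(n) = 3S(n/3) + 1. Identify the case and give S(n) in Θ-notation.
Master Theorem template: S(n) = a·S(n/b) + f(n).
Here: a=3, b=3, f(n)=1
Compute log_b(a) = log_3(3) = 1.
f(n) = 1 = O(n^(1-ε)) with ε = 1. Case 1: S(n) = Θ(n^log_b(a)) = Θ(n).

Case 1: S(n) = Θ(n)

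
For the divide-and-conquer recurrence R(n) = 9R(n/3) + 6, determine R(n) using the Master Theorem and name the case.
Master Theorem template: R(n) = a·R(n/b) + f(n).
Here: a=9, b=3, f(n)=6
Compute log_b(a) = log_3(9) = 2.
f(n) = 6 = O(n^(2-ε)) with ε = 2. Case 1: R(n) = Θ(n^log_b(a)) = Θ(n^2).

Case 1: R(n) = Θ(n^2)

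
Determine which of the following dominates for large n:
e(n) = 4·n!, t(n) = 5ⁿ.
Comparing growth rates:
Growth-rate hierarchy: log n ≺ any polynomial ≺ any exponential cⁿ (c>1) ≺ n! ≺ nⁿ.
factorial dominates exponential base 5 asymptotically.

e(n) grows faster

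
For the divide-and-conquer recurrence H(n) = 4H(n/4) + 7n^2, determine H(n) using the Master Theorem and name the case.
Master Theorem template: H(n) = a·H(n/b) + f(n).
Here: a=4, b=4, f(n)=7n^2
Compute log_b(a) = log_4(4) = 1.
f(n) = 7n^2 = Ω(n^(1+ε)) with ε = 1, and the regularity condition holds (a·f(n/b) = (a/b^2)·f(n) with a/b^2 = 4^-1 < 1). Case 3: H(n) = Θ(f(n)) = Θ(n^2).

Case 3: H(n) = Θ(n^2)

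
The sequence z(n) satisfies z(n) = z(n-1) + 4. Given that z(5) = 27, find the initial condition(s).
z(5) = z(0) + 5·4, so z(0) = 27 - 20 = 7.

z(0) = 7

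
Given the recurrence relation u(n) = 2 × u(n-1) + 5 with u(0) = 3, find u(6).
Computing step by step:
u(0) = 3
u(1) = 2 × 3 + 5 = 11
u(2) = 2 × 11 + 5 = 27
u(3) = 2 × 27 + 5 = 59
u(4) = 2 × 59 + 5 = 123
u(5) = 2 × 123 + 5 = 251
u(6) = 2 × 251 + 5 = 507

507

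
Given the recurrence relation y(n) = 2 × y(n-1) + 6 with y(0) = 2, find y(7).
Computing step by step:
y(0) = 2
y(1) = 2 × 2 + 6 = 10
y(2) = 2 × 10 + 6 = 26
y(3) = 2 × 26 + 6 = 58
y(4) = 2 × 58 + 6 = 122
y(5) = 2 × 122 + 6 = 250
y(6) = 2 × 250 + 6 = 506
y(7) = 2 × 506 + 6 = 1018

1018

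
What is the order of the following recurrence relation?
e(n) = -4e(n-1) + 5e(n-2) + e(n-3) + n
The order is the largest lag k for which e(n-k) appears. Here the deepest term is e(n-3) (the n term is non-homogeneous and does not affect the order), so the order is 3.

Order 3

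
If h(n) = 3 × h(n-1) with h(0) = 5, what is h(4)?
Computing step by step:
h(0) = 5
h(1) = 3 × 5 = 15
h(2) = 3 × 15 = 45
h(3) = 3 × 45 = 135
h(4) = 3 × 135 = 405

405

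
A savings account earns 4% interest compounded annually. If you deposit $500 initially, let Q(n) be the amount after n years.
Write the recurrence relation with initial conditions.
Each year the balance grows by 4%, i.e. is multiplied by 1 + 4/100 = 1.04, so Q(n) = 1.04 × Q(n-1). The initial deposit gives Q(0) = 500.
Unrolling gives the closed form Q(n) = 500 × (1.04)ⁿ.

Q(n) = 1.04 × Q(n-1), Q(0) = 500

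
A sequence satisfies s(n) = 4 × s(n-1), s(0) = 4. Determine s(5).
Computing step by step:
s(0) = 4
s(1) = 4 × 4 = 16
s(2) = 4 × 16 = 64
s(3) = 4 × 64 = 256
s(4) = 4 × 256 = 1024
s(5) = 4 × 1024 = 4096

4096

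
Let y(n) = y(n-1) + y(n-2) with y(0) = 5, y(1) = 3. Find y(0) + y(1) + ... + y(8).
Computing the sequence terms: 5, 3, 8, 11, 19, 30, 49, 79, 128
Adding these values together:

332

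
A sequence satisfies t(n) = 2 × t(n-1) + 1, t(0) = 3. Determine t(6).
Computing step by step:
t(0) = 3
t(1) = 2 × 3 + 1 = 7
t(2) = 2 × 7 + 1 = 15
t(3) = 2 × 15 + 1 = 31
t(4) = 2 × 31 + 1 = 63
t(5) = 2 × 63 + 1 = 127
t(6) = 2 × 127 + 1 = 255

255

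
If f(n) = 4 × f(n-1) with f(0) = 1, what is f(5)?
Computing step by step:
f(0) = 1
f(1) = 4 × 1 = 4
f(2) = 4 × 4 = 16
f(3) = 4 × 16 = 64
f(4) = 4 × 64 = 256
f(5) = 4 × 256 = 1024

1024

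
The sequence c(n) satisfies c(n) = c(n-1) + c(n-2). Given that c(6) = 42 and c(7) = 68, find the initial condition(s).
Work backwards using c(k) = c(k+2) - c(k+1):
c(5) = c(7) - c(6) = 68 - 42 = 26
c(4) = c(6) - c(5) = 42 - 26 = 16
c(3) = c(5) - c(4) = 26 - 16 = 10
c(2) = c(4) - c(3) = 16 - 10 = 6
c(1) = c(3) - c(2) = 10 - 6 = 4
c(0) = c(2) - c(1) = 6 - 4 = 2

c(0) = 2, c(1) = 4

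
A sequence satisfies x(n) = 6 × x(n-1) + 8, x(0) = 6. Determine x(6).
Computing step by step:
x(0) = 6
x(1) = 6 × 6 + 8 = 44
x(2) = 6 × 44 + 8 = 272
x(3) = 6 × 272 + 8 = 1640
x(4) = 6 × 1640 + 8 = 9848
x(5) = 6 × 9848 + 8 = 59096
x(6) = 6 × 59096 + 8 = 354584

354584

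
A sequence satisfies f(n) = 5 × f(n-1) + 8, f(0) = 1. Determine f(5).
Computing step by step:
f(0) = 1
f(1) = 5 × 1 + 8 = 13
f(2) = 5 × 13 + 8 = 73
f(3) = 5 × 73 + 8 = 373
f(4) = 5 × 373 + 8 = 1873
f(5) = 5 × 1873 + 8 = 9373

9373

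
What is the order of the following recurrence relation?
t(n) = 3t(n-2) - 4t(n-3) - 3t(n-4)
The order is the largest lag k for which t(n-k) appears. Here the deepest term is t(n-4), so the order is 4.

Order 4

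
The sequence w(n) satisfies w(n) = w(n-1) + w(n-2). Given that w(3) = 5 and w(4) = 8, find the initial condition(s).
Work backwards using w(k) = w(k+2) - w(k+1):
w(2) = w(4) - w(3) = 8 - 5 = 3
w(1) = w(3) - w(2) = 5 - 3 = 2
w(0) = w(2) - w(1) = 3 - 2 = 1

w(0) = 1, w(1) = 2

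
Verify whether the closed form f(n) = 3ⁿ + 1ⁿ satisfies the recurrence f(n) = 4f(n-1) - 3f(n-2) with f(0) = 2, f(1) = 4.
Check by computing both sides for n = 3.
From the recurrence with f(0) = 2, f(1) = 4:
  f(0) = 2, f(1) = 4, f(2) = 10, f(3) = 28
  so the recurrence gives f(3) = 28.
From the proposed closed form f(n) = 3ⁿ + 1ⁿ:
  f(3) = 28.
Both sides give 28 at n = 3, and the initial condition(s) match, so the closed form is consistent.

Yes, the closed form is correct.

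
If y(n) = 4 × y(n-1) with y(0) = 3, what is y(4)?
Computing step by step:
y(0) = 3
y(1) = 4 × 3 = 12
y(2) = 4 × 12 = 48
y(3) = 4 × 48 = 192
y(4) = 4 × 192 = 768

768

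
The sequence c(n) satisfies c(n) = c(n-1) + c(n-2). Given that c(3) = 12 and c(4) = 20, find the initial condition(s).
Work backwards using c(k) = c(k+2) - c(k+1):
c(2) = c(4) - c(3) = 20 - 12 = 8
c(1) = c(3) - c(2) = 12 - 8 = 4
c(0) = c(2) - c(1) = 8 - 4 = 4

c(0) = 4, c(1) = 4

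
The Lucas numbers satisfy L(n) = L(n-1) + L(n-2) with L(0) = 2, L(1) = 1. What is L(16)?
Computing the sequence terms:
2, 1, 3, 4, 7, 11, 18, 29, 47, 76, 123, 199, 322, 521, 843, 1364, 2207

2207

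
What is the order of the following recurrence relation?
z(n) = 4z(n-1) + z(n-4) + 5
The order is the largest lag k for which z(n-k) appears. Here the deepest term is z(n-4) (the 5 term is non-homogeneous and does not affect the order), so the order is 4.

Order 4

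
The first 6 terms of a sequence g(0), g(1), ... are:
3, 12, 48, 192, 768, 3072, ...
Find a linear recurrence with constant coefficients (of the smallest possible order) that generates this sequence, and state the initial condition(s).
Look for the lowest-order linear relation among consecutive terms.
Observation: each term is 4× the previous.
Check at n=2: 4·12 = 48. ✓

g(n) = 4 × g(n-1), g(0) = 3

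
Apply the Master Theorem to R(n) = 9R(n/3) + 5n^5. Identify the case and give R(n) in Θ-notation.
Master Theorem template: R(n) = a·R(n/b) + f(n).
Here: a=9, b=3, f(n)=5n^5
Compute log_b(a) = log_3(9) = 2.
f(n) = 5n^5 = Ω(n^(2+ε)) with ε = 3, and the regularity condition holds (a·f(n/b) = (a/b^5)·f(n) with a/b^5 = 3^-3 < 1). Case 3: R(n) = Θ(f(n)) = Θ(n^5).

Case 3: R(n) = Θ(n^5)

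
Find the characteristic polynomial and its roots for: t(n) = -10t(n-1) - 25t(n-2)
Substitute t(n) = rⁿ and divide through by rⁿ⁻²: r² + 10r + 25 = 0
Factor: (r + 5)² = 0, so r = -5 (double root).
General solution: t(n) = (A + Bn)·(-5)ⁿ

Characteristic: r² + 10r + 25 = 0, Roots: r = -5 (double root)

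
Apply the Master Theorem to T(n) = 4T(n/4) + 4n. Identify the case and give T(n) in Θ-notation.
Master Theorem template: T(n) = a·T(n/b) + f(n).
Here: a=4, b=4, f(n)=4n
Compute log_b(a) = log_4(4) = 1.
f(n) = 4n = Θ(n). Case 2: T(n) = Θ(n log n).

Case 2: T(n) = Θ(n log n)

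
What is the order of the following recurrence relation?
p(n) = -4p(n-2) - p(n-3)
The order is the largest lag k for which p(n-k) appears. Here the deepest term is p(n-3), so the order is 3.

Order 3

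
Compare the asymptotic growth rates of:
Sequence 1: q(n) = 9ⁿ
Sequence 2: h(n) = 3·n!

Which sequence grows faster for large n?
Comparing growth rates:
Growth-rate hierarchy: log n ≺ any polynomial ≺ any exponential cⁿ (c>1) ≺ n! ≺ nⁿ.
factorial dominates exponential base 9 asymptotically.

h(n) grows faster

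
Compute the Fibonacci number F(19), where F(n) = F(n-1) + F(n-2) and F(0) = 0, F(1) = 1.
Computing the sequence terms:
0, 1, 1, 2, 3, 5, 8, 13, 21, 34, 55, 89, 144, 233, 377, 610, 987, 1597, 2584, 4181

4181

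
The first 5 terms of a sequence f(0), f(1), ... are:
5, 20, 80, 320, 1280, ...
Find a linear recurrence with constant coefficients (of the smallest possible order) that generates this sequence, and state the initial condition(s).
Look for the lowest-order linear relation among consecutive terms.
Observation: each term is 4× the previous.
Check at n=2: 4·20 = 80. ✓

f(n) = 4 × f(n-1), f(0) = 5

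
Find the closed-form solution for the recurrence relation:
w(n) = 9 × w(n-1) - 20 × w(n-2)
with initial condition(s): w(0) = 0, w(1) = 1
Recurrence: w(n) = 9 × w(n-1) - 20 × w(n-2), initial: w(0) = 0, w(1) = 1.
Characteristic equation: r² - 9r + 20 = 0, which factors as (r - 5)(r - 4) = 0, so r = 5, 4. General solution w(n) = A·5ⁿ + B·4ⁿ. From w(0) = 0: A + B = 0. From w(1) = 1: 5A + 4B = 1. Solving gives A = 1, B = -1.

w(n) = 5ⁿ - 4ⁿ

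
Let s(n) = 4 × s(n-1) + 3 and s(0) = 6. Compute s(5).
Computing step by step:
s(0) = 6
s(1) = 4 × 6 + 3 = 27
s(2) = 4 × 27 + 3 = 111
s(3) = 4 × 111 + 3 = 447
s(4) = 4 × 447 + 3 = 1791
s(5) = 4 × 1791 + 3 = 7167

7167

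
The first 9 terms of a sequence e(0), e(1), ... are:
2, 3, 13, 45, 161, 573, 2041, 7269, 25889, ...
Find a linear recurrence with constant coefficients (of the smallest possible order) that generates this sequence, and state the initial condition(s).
Look for the lowest-order linear relation among consecutive terms.
Observation: e(n) - 3·e(n-1) - (2)·e(n-2) = 0 holds for the shown terms, and no order-1 relation e(n) = α·e(n-1) + β fits.
Check at n=3: 3·13 + (2)·3 = 45. ✓

e(n) = 3e(n-1) + 2e(n-2), e(0) = 2, e(1) = 3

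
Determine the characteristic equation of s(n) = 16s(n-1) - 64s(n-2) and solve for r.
Substitute s(n) = rⁿ and divide through by rⁿ⁻²: r² - 16r + 64 = 0
Factor: (r - 8)² = 0, so r = 8 (double root).
General solution: s(n) = (A + Bn)·8ⁿ

Characteristic: r² - 16r + 64 = 0, Roots: r = 8 (double root)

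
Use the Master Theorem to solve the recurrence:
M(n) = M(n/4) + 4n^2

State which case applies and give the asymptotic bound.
Master Theorem template: M(n) = a·M(n/b) + f(n).
Here: a=1, b=4, f(n)=4n^2
Compute log_b(a) = log_4(1) = 0.
f(n) = 4n^2 = Ω(n^(0+ε)) with ε = 2, and the regularity condition holds (a·f(n/b) = (a/b^2)·f(n) with a/b^2 = 4^-2 < 1). Case 3: M(n) = Θ(f(n)) = Θ(n^2).

Case 3: M(n) = Θ(n^2)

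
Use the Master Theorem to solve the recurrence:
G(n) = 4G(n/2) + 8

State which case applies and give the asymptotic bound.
Master Theorem template: G(n) = a·G(n/b) + f(n).
Here: a=4, b=2, f(n)=8
Compute log_b(a) = log_2(4) = 2.
f(n) = 8 = O(n^(2-ε)) with ε = 2. Case 1: G(n) = Θ(n^log_b(a)) = Θ(n^2).

Case 1: G(n) = Θ(n^2)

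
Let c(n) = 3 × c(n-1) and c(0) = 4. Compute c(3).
Computing step by step:
c(0) = 4
c(1) = 3 × 4 = 12
c(2) = 3 × 12 = 36
c(3) = 3 × 36 = 108

108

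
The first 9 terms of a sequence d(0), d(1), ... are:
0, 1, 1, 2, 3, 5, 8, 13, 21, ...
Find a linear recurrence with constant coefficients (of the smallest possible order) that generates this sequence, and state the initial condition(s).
Look for the lowest-order linear relation among consecutive terms.
Observation: d(n) - 1·d(n-1) - (1)·d(n-2) = 0 holds for the shown terms, and no order-1 relation d(n) = α·d(n-1) + β fits.
Check at n=3: 1·1 + (1)·1 = 2. ✓

d(n) = d(n-1) + d(n-2), d(0) = 0, d(1) = 1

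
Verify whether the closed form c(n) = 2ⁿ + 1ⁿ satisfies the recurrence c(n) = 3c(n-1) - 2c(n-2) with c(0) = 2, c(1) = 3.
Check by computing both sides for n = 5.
From the recurrence with c(0) = 2, c(1) = 3:
  c(0) = 2, c(1) = 3, c(2) = 5, c(3) = 9, c(4) = 17, c(5) = 33
  so the recurrence gives c(5) = 33.
From the proposed closed form c(n) = 2ⁿ + 1ⁿ:
  c(5) = 33.
Both sides give 33 at n = 5, and the initial condition(s) match, so the closed form is consistent.

Yes, the closed form is correct.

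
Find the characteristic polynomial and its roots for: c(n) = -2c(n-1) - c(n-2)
Substitute c(n) = rⁿ and divide through by rⁿ⁻²: r² + 2r + 1 = 0
Factor: (r + 1)² = 0, so r = -1 (double root).
General solution: c(n) = (A + Bn)·(-1)ⁿ

Characteristic: r² + 2r + 1 = 0, Roots: r = -1 (double root)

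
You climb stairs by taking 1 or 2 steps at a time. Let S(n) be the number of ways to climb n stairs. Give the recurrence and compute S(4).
Condition on the size of the last step (1 to 2): before it there were n-1, …, n-2 stairs climbed, and these cases are disjoint, so S(n) = S(n-1) + S(n-2) (Fibonacci-type sequence).
Initial conditions by direct count (compositions of i into parts ≤ 2): S(1) = 1; S(2) = 2.
Iterating the recurrence: S(3) = 3, S(4) = 5.

S(n) = S(n-1) + S(n-2), S(1) = 1, S(2) = 2; S(4) = 5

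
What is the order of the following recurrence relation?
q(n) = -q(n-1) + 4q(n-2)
The order is the largest lag k for which q(n-k) appears. Here the deepest term is q(n-2), so the order is 2.

Order 2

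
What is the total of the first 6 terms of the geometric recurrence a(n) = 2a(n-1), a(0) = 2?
Computing the sequence terms: 2, 4, 8, 16, 32, 64
Adding these values together:

126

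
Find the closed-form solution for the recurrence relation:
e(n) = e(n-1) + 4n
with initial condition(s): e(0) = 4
Recurrence: e(n) = e(n-1) + 4n, initial: e(0) = 4.
Telescoping: e(n) = e(0) + 4·Σᵢ₌₁ⁿ i = 4 + 4·n(n+1)/2.

e(n) = 4·n(n+1)/2 + 4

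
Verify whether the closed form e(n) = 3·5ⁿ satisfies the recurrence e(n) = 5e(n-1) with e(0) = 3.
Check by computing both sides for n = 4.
From the recurrence with e(0) = 3:
  e(0) = 3, e(1) = 15, e(2) = 75, e(3) = 375, e(4) = 1875
  so the recurrence gives e(4) = 1875.
From the proposed closed form e(n) = 3·5ⁿ:
  e(4) = 1875.
Both sides give 1875 at n = 4, and the initial condition(s) match, so the closed form is consistent.

Yes, the closed form is correct.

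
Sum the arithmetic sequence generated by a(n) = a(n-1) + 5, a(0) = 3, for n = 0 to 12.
Computing the sequence terms: 3, 8, 13, 18, 23, 28, 33, 38, 43, 48, 53, 58, 63
Adding these values together:

429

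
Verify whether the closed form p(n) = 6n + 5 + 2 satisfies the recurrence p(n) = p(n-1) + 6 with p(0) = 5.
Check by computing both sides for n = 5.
From the recurrence with p(0) = 5:
  p(0) = 5, p(1) = 11, p(2) = 17, p(3) = 23, p(4) = 29, p(5) = 35
  so the recurrence gives p(5) = 35.
From the proposed closed form p(n) = 6n + 5 + 2:
  p(5) = 37.
The recurrence gives 35 but the closed form gives 37, so the closed form does not satisfy the recurrence.

No, the closed form is incorrect.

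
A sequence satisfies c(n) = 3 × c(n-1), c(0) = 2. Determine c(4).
Computing step by step:
c(0) = 2
c(1) = 3 × 2 = 6
c(2) = 3 × 6 = 18
c(3) = 3 × 18 = 54
c(4) = 3 × 54 = 162

162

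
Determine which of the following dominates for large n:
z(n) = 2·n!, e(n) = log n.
Comparing growth rates:
Growth-rate hierarchy: log n ≺ any polynomial ≺ any exponential cⁿ (c>1) ≺ n! ≺ nⁿ.
factorial dominates logarithmic asymptotically.

z(n) grows faster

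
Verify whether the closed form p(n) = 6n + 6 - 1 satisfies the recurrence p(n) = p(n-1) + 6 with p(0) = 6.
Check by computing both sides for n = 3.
From the recurrence with p(0) = 6:
  p(0) = 6, p(1) = 12, p(2) = 18, p(3) = 24
  so the recurrence gives p(3) = 24.
From the proposed closed form p(n) = 6n + 6 - 1:
  p(3) = 23.
The recurrence gives 24 but the closed form gives 23, so the closed form does not satisfy the recurrence.

No, the closed form is incorrect.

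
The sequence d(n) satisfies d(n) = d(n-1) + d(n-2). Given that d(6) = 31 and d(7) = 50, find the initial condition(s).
Work backwards using d(k) = d(k+2) - d(k+1):
d(5) = d(7) - d(6) = 50 - 31 = 19
d(4) = d(6) - d(5) = 31 - 19 = 12
d(3) = d(5) - d(4) = 19 - 12 = 7
d(2) = d(4) - d(3) = 12 - 7 = 5
d(1) = d(3) - d(2) = 7 - 5 = 2
d(0) = d(2) - d(1) = 5 - 2 = 3

d(0) = 3, d(1) = 2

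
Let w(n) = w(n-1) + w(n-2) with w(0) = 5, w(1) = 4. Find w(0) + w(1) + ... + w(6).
Computing the sequence terms: 5, 4, 9, 13, 22, 35, 57
Adding these values together:

145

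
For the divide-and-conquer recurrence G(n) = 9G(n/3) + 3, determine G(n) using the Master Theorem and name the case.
Master Theorem template: G(n) = a·G(n/b) + f(n).
Here: a=9, b=3, f(n)=3
Compute log_b(a) = log_3(9) = 2.
f(n) = 3 = O(n^(2-ε)) with ε = 2. Case 1: G(n) = Θ(n^log_b(a)) = Θ(n^2).

Case 1: G(n) = Θ(n^2)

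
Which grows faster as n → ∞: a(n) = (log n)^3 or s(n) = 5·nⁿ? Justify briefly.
Comparing growth rates:
Growth-rate hierarchy: log n ≺ any polynomial ≺ any exponential cⁿ (c>1) ≺ n! ≺ nⁿ.
super-exponential nⁿ dominates polylogarithmic (log n)^3 asymptotically.

s(n) grows faster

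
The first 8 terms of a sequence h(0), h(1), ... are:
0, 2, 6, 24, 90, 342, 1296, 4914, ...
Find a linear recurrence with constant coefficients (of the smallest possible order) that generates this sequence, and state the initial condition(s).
Look for the lowest-order linear relation among consecutive terms.
Observation: h(n) - 3·h(n-1) - (3)·h(n-2) = 0 holds for the shown terms, and no order-1 relation h(n) = α·h(n-1) + β fits.
Check at n=3: 3·6 + (3)·2 = 24. ✓

h(n) = 3h(n-1) + 3h(n-2), h(0) = 0, h(1) = 2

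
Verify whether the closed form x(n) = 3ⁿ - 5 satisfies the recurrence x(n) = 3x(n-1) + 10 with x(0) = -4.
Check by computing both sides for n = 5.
From the recurrence with x(0) = -4:
  x(0) = -4, x(1) = -2, x(2) = 4, x(3) = 22, x(4) = 76, x(5) = 238
  so the recurrence gives x(5) = 238.
From the proposed closed form x(n) = 3ⁿ - 5:
  x(5) = 238.
Both sides give 238 at n = 5, and the initial condition(s) match, so the closed form is consistent.

Yes, the closed form is correct.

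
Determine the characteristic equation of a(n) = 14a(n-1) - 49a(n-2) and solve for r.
Substitute a(n) = rⁿ and divide through by rⁿ⁻²: r² - 14r + 49 = 0
Factor: (r - 7)² = 0, so r = 7 (double root).
General solution: a(n) = (A + Bn)·7ⁿ

Characteristic: r² - 14r + 49 = 0, Roots: r = 7 (double root)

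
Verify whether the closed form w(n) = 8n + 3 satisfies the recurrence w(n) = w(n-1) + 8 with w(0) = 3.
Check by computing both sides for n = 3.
From the recurrence with w(0) = 3:
  w(0) = 3, w(1) = 11, w(2) = 19, w(3) = 27
  so the recurrence gives w(3) = 27.
From the proposed closed form w(n) = 8n + 3:
  w(3) = 27.
Both sides give 27 at n = 3, and the initial condition(s) match, so the closed form is consistent.

Yes, the closed form is correct.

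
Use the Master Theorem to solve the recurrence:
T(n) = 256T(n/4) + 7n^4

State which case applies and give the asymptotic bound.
Master Theorem template: T(n) = a·T(n/b) + f(n).
Here: a=256, b=4, f(n)=7n^4
Compute log_b(a) = log_4(256) = 4.
f(n) = 7n^4 = Θ(n^4). Case 2: T(n) = Θ(n^4 log n).

Case 2: T(n) = Θ(n^4 log n)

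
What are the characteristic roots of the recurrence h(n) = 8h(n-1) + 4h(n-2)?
Substitute h(n) = rⁿ and divide through by rⁿ⁻²: r² - 8r - 4 = 0
Discriminant: 8² + 4·4 = 80, not a perfect square, so by the quadratic formula r = (8 ± √80)/2.
General solution: h(n) = A·r₁ⁿ + B·r₂ⁿ where r₁,r₂ = (8 ± √80)/2

Characteristic: r² - 8r - 4 = 0, Roots: r = (8 ± √80)/2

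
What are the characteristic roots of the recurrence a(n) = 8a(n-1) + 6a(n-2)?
Substitute a(n) = rⁿ and divide through by rⁿ⁻²: r² - 8r - 6 = 0
Discriminant: 8² + 4·6 = 88, not a perfect square, so by the quadratic formula r = (8 ± √88)/2.
General solution: a(n) = A·r₁ⁿ + B·r₂ⁿ where r₁,r₂ = (8 ± √88)/2

Characteristic: r² - 8r - 6 = 0, Roots: r = (8 ± √88)/2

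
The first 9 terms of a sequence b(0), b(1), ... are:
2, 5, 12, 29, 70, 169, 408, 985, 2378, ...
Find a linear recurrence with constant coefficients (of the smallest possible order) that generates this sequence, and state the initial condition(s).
Look for the lowest-order linear relation among consecutive terms.
Observation: b(n) - 2·b(n-1) - (1)·b(n-2) = 0 holds for the shown terms, and no order-1 relation b(n) = α·b(n-1) + β fits.
Check at n=3: 2·12 + (1)·5 = 29. ✓

b(n) = 2b(n-1) + b(n-2), b(0) = 2, b(1) = 5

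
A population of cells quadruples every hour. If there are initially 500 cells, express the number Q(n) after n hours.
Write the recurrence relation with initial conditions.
Each hour multiplies the count by 4, so the count after n hours depends only on the count after n-1 hours: Q(n) = 4 × Q(n-1). The starting count gives Q(0) = 500.
Unrolling n times gives the closed form Q(n) = 500 × 4ⁿ.

Q(n) = 4 × Q(n-1), Q(0) = 500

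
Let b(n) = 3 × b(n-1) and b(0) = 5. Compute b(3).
Computing step by step:
b(0) = 5
b(1) = 3 × 5 = 15
b(2) = 3 × 15 = 45
b(3) = 3 × 45 = 135

135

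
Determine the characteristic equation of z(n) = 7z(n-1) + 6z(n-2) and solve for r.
Substitute z(n) = rⁿ and divide through by rⁿ⁻²: r² - 7r - 6 = 0
Discriminant: 7² + 4·6 = 73, not a perfect square, so by the quadratic formula r = (7 ± √73)/2.
General solution: z(n) = A·r₁ⁿ + B·r₂ⁿ where r₁,r₂ = (7 ± √73)/2

Characteristic: r² - 7r - 6 = 0, Roots: r = (7 ± √73)/2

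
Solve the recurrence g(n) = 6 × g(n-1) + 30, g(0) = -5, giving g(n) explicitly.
Recurrence: g(n) = 6 × g(n-1) + 30, initial: g(0) = -5.
Try g(n) = A·6ⁿ + C. Substituting: A·6ⁿ + C = 6(A·6ⁿ⁻¹ + C) + 30 = A·6ⁿ + 6C + 30, so C = 6C + 30, giving C = -6. Then g(0) = A - 6 = -5 gives A = 1.

g(n) = 6ⁿ - 6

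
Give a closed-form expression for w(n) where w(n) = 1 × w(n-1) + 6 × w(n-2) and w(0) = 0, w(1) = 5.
Recurrence: w(n) = 1 × w(n-1) + 6 × w(n-2), initial: w(0) = 0, w(1) = 5.
Characteristic equation: r² - 1r - 6 = 0, which factors as (r - 3)(r + 2) = 0, so r = 3, -2. General solution w(n) = A·3ⁿ + B·(-2)ⁿ. From w(0) = 0: A + B = 0. From w(1) = 5: 3A - 2B = 5. Solving gives A = 1, B = -1.

w(n) = 3ⁿ - (-2)ⁿ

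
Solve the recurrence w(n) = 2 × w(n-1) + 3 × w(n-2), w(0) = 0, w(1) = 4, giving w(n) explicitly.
Recurrence: w(n) = 2 × w(n-1) + 3 × w(n-2), initial: w(0) = 0, w(1) = 4.
Characteristic equation: r² - 2r - 3 = 0, which factors as (r - 3)(r + 1) = 0, so r = 3, -1. General solution w(n) = A·3ⁿ + B·(-1)ⁿ. From w(0) = 0: A + B = 0. From w(1) = 4: 3A - 1B = 4. Solving gives A = 1, B = -1.

w(n) = 3ⁿ - (-1)ⁿ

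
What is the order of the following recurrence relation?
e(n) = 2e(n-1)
The order is the largest lag k for which e(n-k) appears. Here the deepest term is e(n-1), so the order is 1.

Order 1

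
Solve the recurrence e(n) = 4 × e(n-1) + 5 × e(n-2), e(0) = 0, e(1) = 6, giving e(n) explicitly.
Recurrence: e(n) = 4 × e(n-1) + 5 × e(n-2), initial: e(0) = 0, e(1) = 6.
Characteristic equation: r² - 4r - 5 = 0, which factors as (r - 5)(r + 1) = 0, so r = 5, -1. General solution e(n) = A·5ⁿ + B·(-1)ⁿ. From e(0) = 0: A + B = 0. From e(1) = 6: 5A - 1B = 6. Solving gives A = 1, B = -1.

e(n) = 5ⁿ - (-1)ⁿ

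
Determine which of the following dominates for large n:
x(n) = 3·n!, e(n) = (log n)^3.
Comparing growth rates:
Growth-rate hierarchy: log n ≺ any polynomial ≺ any exponential cⁿ (c>1) ≺ n! ≺ nⁿ.
factorial dominates polylogarithmic (log n)^3 asymptotically.

x(n) grows faster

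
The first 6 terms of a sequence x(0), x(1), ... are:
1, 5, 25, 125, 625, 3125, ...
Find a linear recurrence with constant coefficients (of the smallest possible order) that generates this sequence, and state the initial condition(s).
Look for the lowest-order linear relation among consecutive terms.
Observation: each term is 5× the previous.
Check at n=2: 5·5 = 25. ✓

x(n) = 5 × x(n-1), x(0) = 1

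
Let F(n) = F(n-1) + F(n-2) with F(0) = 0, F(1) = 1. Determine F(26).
Computing the sequence terms:
0, 1, 1, 2, 3, 5, 8, 13, 21, 34, 55, 89, 144, 233, 377, 610, 987, 1597, 2584, 4181, 6765, 10946, 17711, 28657, 46368, 75025, 121393

121393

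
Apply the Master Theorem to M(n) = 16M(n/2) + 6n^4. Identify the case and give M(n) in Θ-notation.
Master Theorem template: M(n) = a·M(n/b) + f(n).
Here: a=16, b=2, f(n)=6n^4
Compute log_b(a) = log_2(16) = 4.
f(n) = 6n^4 = Θ(n^4). Case 2: M(n) = Θ(n^4 log n).

Case 2: M(n) = Θ(n^4 log n)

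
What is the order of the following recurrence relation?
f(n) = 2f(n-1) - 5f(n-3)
The order is the largest lag k for which f(n-k) appears. Here the deepest term is f(n-3), so the order is 3.

Order 3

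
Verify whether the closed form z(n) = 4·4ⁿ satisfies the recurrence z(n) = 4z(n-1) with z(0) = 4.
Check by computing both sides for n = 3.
From the recurrence with z(0) = 4:
  z(0) = 4, z(1) = 16, z(2) = 64, z(3) = 256
  so the recurrence gives z(3) = 256.
From the proposed closed form z(n) = 4·4ⁿ:
  z(3) = 256.
Both sides give 256 at n = 3, and the initial condition(s) match, so the closed form is consistent.

Yes, the closed form is correct.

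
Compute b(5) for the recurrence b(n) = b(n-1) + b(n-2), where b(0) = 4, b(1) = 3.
Computing the sequence terms:
4, 3, 7, 10, 17, 27

27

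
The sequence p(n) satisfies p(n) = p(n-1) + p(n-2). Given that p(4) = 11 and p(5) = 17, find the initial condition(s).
Work backwards using p(k) = p(k+2) - p(k+1):
p(3) = p(5) - p(4) = 17 - 11 = 6
p(2) = p(4) - p(3) = 11 - 6 = 5
p(1) = p(3) - p(2) = 6 - 5 = 1
p(0) = p(2) - p(1) = 5 - 1 = 4

p(0) = 4, p(1) = 1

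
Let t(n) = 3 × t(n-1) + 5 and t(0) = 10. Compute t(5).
Computing step by step:
t(0) = 10
t(1) = 3 × 10 + 5 = 35
t(2) = 3 × 35 + 5 = 110
t(3) = 3 × 110 + 5 = 335
t(4) = 3 × 335 + 5 = 1010
t(5) = 3 × 1010 + 5 = 3035

3035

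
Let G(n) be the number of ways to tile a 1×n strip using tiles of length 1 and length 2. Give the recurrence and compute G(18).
Condition on the last tile: it has length 1 (leaving a 1×(n-1) strip) or length 2 (leaving a 1×(n-2) strip), so G(n) = G(n-1) + G(n-2) (order-2 linear recurrence).
For 0 ≤ i < 2 only unit tiles fit, so G(i) = 1.
Iterating the recurrence: G(2) = 2, G(3) = 3, G(4) = 5, G(5) = 8, G(6) = 13, G(7) = 21, G(8) = 34, G(9) = 55, G(10) = 89, G(11) = 144, G(12) = 233, G(13) = 377, G(14) = 610, G(15) = 987, G(16) = 1597, G(17) = 2584, G(18) = 4181.

G(n) = G(n-1) + G(n-2), with G(i) = 1 for 0 ≤ i < 2; G(18) = 4181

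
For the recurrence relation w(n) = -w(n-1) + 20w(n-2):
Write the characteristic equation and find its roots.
Substitute w(n) = rⁿ and divide through by rⁿ⁻²: r² + r - 20 = 0
Factor: (r - 4)(r + 5) = 0, so r = 4, -5.
General solution: w(n) = A·4ⁿ + B·(-5)ⁿ

Characteristic: r² + r - 20 = 0, Roots: r = 4, -5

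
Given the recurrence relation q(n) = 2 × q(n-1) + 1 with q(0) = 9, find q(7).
Computing step by step:
q(0) = 9
q(1) = 2 × 9 + 1 = 19
q(2) = 2 × 19 + 1 = 39
q(3) = 2 × 39 + 1 = 79
q(4) = 2 × 79 + 1 = 159
q(5) = 2 × 159 + 1 = 319
q(6) = 2 × 319 + 1 = 639
q(7) = 2 × 639 + 1 = 1279

1279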